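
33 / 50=0.66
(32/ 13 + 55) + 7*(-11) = -254/ 13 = -19.54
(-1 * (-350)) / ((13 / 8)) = 215.38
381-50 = 331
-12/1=-12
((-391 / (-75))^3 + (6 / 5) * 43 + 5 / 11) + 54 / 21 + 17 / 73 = 466093593491 / 2371359375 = 196.55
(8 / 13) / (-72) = -1 / 117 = -0.01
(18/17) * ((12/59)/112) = 27/14042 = 0.00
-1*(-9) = 9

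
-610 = -610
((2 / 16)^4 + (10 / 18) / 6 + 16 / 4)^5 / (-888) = -18999434014307816090316896875 / 14690329141738502313807446016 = -1.29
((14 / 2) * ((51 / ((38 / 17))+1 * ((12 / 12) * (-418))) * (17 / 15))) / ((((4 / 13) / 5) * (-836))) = 23231299 / 381216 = 60.94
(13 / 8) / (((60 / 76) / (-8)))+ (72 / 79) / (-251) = -16.47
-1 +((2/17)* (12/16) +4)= 105/34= 3.09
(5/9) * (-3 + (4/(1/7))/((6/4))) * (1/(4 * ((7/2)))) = 235/378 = 0.62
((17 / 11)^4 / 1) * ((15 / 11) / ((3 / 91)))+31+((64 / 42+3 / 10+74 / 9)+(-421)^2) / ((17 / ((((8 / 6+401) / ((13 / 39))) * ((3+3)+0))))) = 1276887590369519 / 16910355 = 75509212.57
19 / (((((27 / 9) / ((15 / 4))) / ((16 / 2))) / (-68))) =-12920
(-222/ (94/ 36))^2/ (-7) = -15968016/ 15463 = -1032.66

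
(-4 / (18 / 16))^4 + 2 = 1061698 / 6561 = 161.82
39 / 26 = 3 / 2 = 1.50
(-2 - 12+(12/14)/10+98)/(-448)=-2943/15680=-0.19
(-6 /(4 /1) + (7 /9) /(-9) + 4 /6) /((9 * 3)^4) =-149 /86093442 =-0.00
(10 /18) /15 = 1 /27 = 0.04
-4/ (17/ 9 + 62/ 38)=-342/ 301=-1.14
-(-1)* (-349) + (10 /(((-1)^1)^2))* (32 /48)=-1027 /3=-342.33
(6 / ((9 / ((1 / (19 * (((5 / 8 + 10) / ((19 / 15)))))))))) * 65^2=2704 / 153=17.67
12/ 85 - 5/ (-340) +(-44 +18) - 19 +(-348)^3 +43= -14329025907/ 340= -42144193.84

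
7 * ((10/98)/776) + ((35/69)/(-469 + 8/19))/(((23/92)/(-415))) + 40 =139476081295/3336915624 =41.80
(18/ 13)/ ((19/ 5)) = 90/ 247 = 0.36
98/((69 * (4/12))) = 98/23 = 4.26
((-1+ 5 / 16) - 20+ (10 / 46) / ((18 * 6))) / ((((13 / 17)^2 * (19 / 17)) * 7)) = -1009773803 / 223331472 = -4.52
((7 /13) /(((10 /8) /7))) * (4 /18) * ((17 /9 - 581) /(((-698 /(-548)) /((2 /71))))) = -1119620992 /130461435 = -8.58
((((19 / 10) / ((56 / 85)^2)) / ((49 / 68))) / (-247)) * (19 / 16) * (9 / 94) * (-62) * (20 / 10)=130219065 / 375554816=0.35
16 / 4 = 4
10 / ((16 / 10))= 25 / 4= 6.25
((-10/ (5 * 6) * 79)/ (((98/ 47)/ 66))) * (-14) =81686/ 7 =11669.43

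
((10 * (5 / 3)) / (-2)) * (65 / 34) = -1625 / 102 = -15.93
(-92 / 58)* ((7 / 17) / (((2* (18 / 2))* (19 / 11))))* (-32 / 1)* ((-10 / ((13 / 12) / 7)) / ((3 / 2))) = -31736320 / 1095939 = -28.96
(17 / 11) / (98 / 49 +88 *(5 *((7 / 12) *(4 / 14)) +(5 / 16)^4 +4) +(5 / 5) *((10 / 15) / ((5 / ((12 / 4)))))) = 2088960 / 579292967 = 0.00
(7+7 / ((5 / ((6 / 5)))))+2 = 267 / 25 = 10.68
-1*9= -9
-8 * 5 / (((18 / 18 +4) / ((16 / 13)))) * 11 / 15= -1408 / 195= -7.22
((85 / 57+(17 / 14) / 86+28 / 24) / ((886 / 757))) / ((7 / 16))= 92543250 / 17734619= 5.22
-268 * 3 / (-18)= 134 / 3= 44.67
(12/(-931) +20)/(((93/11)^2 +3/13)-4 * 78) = -3658798/43986957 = -0.08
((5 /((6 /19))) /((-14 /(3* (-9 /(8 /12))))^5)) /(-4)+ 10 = -109038009925 /137682944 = -791.95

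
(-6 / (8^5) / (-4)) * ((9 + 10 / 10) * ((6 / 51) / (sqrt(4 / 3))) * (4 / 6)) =5 * sqrt(3) / 278528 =0.00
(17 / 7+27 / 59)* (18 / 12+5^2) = 31588 / 413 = 76.48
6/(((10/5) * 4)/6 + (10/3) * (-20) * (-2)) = 9/202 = 0.04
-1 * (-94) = 94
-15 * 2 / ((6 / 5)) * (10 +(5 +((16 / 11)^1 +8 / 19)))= -88175 / 209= -421.89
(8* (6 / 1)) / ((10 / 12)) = 288 / 5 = 57.60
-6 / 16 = -3 / 8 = -0.38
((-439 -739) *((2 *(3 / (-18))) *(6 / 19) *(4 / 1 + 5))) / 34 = 558 / 17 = 32.82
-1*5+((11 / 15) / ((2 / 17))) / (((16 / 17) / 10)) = 2939 / 48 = 61.23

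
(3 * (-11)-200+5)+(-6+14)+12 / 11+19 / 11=-2389 / 11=-217.18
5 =5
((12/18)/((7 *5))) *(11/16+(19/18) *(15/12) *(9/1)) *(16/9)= 134/315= 0.43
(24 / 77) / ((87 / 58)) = 0.21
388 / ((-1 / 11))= -4268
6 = 6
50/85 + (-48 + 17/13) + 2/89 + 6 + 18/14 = -5341534/137683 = -38.80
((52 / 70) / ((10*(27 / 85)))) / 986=13 / 54810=0.00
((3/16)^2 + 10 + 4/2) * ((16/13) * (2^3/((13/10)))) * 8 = 9480/13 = 729.23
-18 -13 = -31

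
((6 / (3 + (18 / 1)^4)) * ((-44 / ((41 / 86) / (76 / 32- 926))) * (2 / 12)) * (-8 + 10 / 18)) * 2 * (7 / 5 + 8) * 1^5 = -2445721234 / 21520695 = -113.65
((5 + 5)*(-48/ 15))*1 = -32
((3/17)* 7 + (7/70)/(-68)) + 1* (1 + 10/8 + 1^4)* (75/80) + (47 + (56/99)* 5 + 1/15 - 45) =4941637/538560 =9.18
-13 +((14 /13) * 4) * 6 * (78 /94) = 397 /47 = 8.45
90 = 90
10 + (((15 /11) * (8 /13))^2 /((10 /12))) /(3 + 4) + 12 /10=8102408 /715715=11.32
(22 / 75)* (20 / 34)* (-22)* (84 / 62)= -13552 / 2635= -5.14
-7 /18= -0.39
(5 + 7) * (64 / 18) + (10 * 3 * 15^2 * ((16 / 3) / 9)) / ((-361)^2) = 16693088 / 390963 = 42.70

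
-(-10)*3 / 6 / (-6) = -5 / 6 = -0.83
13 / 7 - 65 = -63.14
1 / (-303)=-1 / 303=-0.00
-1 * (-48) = 48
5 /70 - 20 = -279 /14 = -19.93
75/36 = 2.08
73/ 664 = 0.11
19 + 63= 82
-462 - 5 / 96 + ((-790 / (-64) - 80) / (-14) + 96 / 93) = -19006585 / 41664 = -456.19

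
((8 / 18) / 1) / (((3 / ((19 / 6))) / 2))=76 / 81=0.94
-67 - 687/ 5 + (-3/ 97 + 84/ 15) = -96433/ 485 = -198.83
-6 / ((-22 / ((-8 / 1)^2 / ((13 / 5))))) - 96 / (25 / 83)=-1115424 / 3575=-312.01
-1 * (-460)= 460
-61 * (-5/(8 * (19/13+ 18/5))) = 19825/2632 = 7.53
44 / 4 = 11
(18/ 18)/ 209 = 1/ 209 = 0.00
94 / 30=47 / 15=3.13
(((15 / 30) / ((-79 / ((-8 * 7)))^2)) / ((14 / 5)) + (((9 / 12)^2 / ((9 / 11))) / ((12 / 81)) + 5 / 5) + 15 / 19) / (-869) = -49479339 / 6594889664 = -0.01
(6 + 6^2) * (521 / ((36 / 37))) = 134939 / 6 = 22489.83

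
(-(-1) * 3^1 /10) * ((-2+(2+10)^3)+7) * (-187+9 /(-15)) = -2438331 /25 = -97533.24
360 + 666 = 1026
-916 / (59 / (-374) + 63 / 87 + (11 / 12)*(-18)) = 57.49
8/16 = 1/2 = 0.50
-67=-67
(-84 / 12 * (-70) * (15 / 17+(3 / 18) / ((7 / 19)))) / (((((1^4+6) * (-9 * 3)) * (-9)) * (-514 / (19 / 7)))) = -90535 / 44590014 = -0.00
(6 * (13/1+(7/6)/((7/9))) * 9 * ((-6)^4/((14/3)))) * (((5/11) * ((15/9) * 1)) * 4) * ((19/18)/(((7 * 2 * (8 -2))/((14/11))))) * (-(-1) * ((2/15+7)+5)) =127868.43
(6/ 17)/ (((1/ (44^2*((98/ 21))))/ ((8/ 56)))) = 7744/ 17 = 455.53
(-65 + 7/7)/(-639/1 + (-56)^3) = 64/176255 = 0.00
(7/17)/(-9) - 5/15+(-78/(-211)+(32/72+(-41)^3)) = -68920.56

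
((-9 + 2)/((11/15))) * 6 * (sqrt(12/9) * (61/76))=-6405 * sqrt(3)/209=-53.08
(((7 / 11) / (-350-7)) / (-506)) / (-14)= -1 / 3974124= -0.00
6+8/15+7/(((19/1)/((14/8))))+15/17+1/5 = 160087/19380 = 8.26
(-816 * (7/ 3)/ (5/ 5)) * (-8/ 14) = 1088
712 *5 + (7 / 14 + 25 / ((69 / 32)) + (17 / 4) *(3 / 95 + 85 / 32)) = 3006714503 / 839040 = 3583.52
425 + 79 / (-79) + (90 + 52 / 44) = 5667 / 11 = 515.18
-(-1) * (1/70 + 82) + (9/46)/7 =66044/805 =82.04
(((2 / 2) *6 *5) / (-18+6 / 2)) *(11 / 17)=-22 / 17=-1.29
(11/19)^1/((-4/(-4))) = 11/19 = 0.58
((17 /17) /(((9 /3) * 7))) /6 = 1 /126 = 0.01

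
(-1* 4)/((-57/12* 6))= 8/57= 0.14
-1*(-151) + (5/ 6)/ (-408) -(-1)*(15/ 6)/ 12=370153/ 2448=151.21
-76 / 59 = -1.29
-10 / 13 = -0.77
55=55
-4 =-4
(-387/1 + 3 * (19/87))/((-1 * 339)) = 11204/9831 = 1.14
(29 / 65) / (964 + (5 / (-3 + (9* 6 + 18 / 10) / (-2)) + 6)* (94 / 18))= 2781 / 6198920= 0.00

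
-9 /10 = -0.90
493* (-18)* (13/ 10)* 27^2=-42049449/ 5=-8409889.80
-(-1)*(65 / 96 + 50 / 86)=5195 / 4128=1.26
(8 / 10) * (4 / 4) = 4 / 5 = 0.80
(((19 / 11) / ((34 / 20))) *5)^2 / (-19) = -47500 / 34969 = -1.36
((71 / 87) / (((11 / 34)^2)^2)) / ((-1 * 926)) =-47439928 / 589754121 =-0.08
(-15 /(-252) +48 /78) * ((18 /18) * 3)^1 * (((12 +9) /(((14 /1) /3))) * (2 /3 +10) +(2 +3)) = 39061 /364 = 107.31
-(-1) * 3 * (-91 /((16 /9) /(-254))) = 312039 /8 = 39004.88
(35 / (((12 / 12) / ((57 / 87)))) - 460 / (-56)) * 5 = 155.73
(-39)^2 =1521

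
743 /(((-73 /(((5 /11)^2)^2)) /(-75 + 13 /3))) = 98447500 /3206379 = 30.70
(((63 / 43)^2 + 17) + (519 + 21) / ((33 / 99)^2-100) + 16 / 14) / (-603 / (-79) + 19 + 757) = 13681205306 / 720334808599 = 0.02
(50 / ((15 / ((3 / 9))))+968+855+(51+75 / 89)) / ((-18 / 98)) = -73629311 / 7209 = -10213.53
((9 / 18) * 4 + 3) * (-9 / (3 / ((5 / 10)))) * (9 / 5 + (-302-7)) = 2304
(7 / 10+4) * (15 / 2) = 141 / 4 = 35.25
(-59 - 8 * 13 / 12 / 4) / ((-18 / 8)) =734 / 27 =27.19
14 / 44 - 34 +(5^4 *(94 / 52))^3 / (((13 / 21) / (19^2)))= 2113746043128235821 / 2513368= 841001414487.75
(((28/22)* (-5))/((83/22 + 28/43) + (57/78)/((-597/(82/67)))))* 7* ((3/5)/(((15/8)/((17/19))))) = -596013259296/206663822795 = -2.88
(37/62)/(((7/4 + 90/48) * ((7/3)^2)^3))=107892/105766451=0.00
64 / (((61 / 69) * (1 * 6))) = 736 / 61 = 12.07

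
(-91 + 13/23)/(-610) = 208/1403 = 0.15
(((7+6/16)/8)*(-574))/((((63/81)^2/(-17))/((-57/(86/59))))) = -581500.65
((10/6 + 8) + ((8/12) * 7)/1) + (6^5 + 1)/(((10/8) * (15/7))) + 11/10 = 437827/150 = 2918.85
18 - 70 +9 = -43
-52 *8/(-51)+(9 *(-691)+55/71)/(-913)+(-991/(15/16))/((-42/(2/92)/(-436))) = -1785075066034/7983924795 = -223.58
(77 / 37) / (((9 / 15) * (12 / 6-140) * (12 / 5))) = -1925 / 183816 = -0.01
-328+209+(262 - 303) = -160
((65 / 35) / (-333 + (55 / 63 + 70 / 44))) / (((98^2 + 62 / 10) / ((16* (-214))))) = 4896320 / 2445918697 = 0.00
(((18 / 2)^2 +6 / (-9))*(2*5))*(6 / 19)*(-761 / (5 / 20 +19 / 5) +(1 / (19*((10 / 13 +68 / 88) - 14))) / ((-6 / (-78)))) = -4967730580360 / 104185683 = -47681.51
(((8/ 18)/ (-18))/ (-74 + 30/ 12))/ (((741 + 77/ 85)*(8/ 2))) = 85/ 730447146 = 0.00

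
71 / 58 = 1.22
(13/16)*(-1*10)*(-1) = 65/8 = 8.12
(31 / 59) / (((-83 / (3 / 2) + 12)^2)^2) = 2511 / 16850990000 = 0.00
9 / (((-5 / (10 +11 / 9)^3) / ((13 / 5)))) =-13393913 / 2025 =-6614.28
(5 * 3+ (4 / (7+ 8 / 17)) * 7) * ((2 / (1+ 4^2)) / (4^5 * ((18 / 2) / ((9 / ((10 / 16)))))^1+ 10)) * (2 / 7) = 4762 / 4911725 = 0.00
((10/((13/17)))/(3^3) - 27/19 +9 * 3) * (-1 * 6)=-347632/2223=-156.38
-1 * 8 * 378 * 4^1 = -12096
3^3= 27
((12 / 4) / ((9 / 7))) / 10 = 7 / 30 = 0.23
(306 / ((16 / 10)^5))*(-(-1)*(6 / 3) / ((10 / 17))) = 99.22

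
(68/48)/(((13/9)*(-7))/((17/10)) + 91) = 867/52052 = 0.02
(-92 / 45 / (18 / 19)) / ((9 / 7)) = -6118 / 3645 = -1.68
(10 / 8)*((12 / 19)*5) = 75 / 19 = 3.95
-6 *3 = -18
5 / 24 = 0.21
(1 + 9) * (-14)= -140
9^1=9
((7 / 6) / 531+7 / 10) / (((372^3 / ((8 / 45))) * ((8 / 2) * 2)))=5593 / 18451306094400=0.00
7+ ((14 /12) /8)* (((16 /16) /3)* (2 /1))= 511 /72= 7.10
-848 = -848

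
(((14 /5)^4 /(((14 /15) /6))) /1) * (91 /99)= 499408 /1375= 363.21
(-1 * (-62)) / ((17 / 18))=65.65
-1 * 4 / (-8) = 1 / 2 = 0.50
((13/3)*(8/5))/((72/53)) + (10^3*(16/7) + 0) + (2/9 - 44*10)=1749233/945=1851.04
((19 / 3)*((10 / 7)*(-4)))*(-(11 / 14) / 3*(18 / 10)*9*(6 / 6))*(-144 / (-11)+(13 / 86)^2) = 182436993 / 90601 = 2013.63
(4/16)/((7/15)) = 15/28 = 0.54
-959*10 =-9590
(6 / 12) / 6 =1 / 12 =0.08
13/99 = 0.13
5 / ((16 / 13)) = 65 / 16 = 4.06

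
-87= -87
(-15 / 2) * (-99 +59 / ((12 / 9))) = 3285 / 8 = 410.62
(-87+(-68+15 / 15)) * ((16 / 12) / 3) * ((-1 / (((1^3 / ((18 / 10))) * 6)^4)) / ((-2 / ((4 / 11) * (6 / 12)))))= -0.05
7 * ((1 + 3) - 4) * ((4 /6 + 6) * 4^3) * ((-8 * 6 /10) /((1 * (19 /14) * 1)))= 0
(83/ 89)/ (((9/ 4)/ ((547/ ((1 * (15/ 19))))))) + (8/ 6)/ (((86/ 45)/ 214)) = 225506768/ 516645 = 436.48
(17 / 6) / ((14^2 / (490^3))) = 1700708.33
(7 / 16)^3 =343 / 4096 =0.08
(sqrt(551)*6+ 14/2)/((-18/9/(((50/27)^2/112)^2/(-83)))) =390625/9880551072+ 390625*sqrt(551)/11527309584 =0.00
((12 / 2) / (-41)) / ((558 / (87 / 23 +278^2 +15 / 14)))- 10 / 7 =-26640991 / 1227786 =-21.70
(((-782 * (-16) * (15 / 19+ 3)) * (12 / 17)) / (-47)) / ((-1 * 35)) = 635904 / 31255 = 20.35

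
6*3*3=54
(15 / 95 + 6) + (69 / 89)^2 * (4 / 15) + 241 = 186105692 / 752495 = 247.32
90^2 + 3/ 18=48601/ 6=8100.17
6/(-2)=-3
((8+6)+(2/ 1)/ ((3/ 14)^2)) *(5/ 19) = 2590/ 171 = 15.15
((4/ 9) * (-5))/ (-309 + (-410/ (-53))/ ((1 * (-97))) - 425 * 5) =25705/ 28155609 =0.00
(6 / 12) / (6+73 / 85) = 85 / 1166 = 0.07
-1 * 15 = -15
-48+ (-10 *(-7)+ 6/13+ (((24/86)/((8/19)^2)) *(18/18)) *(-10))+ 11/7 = 259563/31304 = 8.29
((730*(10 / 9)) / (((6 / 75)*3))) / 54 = 62.59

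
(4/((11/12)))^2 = 2304/121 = 19.04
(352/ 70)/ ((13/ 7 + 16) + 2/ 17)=2992/ 10695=0.28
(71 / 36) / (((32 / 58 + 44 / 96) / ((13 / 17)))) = 53534 / 35853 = 1.49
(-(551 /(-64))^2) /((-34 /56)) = 2125207 /17408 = 122.08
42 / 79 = 0.53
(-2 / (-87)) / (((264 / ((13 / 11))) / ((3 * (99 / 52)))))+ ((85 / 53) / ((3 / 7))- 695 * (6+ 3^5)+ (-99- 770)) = -141142549907 / 811536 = -173920.26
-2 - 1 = -3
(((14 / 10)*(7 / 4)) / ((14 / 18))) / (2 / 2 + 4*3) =63 / 260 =0.24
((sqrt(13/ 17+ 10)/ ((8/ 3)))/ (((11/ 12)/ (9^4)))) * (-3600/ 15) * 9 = -19021497.38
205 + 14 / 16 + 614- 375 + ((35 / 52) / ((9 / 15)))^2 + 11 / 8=10890565 / 24336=447.51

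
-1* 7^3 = -343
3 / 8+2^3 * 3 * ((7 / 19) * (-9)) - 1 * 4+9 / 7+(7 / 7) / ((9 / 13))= -770617 / 9576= -80.47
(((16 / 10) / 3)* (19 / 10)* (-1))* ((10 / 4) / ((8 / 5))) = -19 / 12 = -1.58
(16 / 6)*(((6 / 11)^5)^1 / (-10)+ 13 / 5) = 3343640 / 483153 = 6.92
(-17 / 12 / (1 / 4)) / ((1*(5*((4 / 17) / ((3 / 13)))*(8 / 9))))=-2601 / 2080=-1.25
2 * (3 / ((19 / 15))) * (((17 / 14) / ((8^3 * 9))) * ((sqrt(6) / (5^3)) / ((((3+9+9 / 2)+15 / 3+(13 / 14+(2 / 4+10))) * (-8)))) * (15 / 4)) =-51 * sqrt(6) / 358768640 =-0.00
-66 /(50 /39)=-1287 /25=-51.48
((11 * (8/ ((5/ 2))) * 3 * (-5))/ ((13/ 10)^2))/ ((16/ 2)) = -6600/ 169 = -39.05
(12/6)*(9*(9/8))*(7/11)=567/44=12.89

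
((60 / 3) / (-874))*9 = -90 / 437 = -0.21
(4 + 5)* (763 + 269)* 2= 18576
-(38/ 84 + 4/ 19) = -529/ 798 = -0.66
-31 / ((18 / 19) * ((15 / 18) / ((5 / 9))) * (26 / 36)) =-1178 / 39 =-30.21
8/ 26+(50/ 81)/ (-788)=127331/ 414882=0.31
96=96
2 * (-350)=-700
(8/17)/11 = 0.04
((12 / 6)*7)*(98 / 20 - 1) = 273 / 5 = 54.60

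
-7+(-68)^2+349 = 4966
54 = 54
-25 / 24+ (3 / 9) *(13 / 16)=-37 / 48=-0.77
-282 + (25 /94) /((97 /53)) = -2569951 /9118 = -281.85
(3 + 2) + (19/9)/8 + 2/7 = 2797/504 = 5.55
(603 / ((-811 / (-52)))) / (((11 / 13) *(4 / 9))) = 917163 / 8921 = 102.81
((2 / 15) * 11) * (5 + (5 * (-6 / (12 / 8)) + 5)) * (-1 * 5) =220 / 3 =73.33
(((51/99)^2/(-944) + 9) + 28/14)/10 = 11307887/10280160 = 1.10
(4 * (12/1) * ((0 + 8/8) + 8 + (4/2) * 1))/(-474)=-1.11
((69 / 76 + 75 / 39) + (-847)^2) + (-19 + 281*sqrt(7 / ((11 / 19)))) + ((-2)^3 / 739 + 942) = 281*sqrt(1463) / 11 + 524479238903 / 730132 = 719311.91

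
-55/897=-0.06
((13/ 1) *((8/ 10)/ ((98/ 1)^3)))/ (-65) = -1/ 5882450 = -0.00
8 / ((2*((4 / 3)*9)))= 1 / 3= 0.33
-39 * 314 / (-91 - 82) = 12246 / 173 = 70.79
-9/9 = -1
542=542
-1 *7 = -7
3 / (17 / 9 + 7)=27 / 80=0.34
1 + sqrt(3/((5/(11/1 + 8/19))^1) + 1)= 1 + sqrt(70870)/95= 3.80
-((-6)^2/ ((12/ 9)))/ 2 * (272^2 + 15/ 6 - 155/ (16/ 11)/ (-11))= -31966353/ 32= -998948.53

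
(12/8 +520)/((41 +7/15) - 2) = 15645/1184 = 13.21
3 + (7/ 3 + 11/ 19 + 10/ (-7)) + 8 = 4981/ 399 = 12.48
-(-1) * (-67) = -67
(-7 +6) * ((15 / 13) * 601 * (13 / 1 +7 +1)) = -189315 / 13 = -14562.69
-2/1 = -2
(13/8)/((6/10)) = 65/24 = 2.71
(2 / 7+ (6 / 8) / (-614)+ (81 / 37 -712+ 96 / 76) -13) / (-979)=8717169243 / 11832170504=0.74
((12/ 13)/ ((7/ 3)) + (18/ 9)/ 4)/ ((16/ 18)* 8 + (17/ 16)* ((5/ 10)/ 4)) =93888/ 759395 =0.12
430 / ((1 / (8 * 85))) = 292400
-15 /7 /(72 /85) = -425 /168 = -2.53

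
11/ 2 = 5.50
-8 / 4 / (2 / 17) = -17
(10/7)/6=5/21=0.24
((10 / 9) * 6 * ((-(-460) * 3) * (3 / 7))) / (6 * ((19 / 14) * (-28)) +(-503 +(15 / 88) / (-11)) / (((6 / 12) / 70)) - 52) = -267168 / 4790779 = -0.06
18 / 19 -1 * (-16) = 322 / 19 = 16.95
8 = 8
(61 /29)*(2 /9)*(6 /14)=122 /609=0.20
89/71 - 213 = -15034/71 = -211.75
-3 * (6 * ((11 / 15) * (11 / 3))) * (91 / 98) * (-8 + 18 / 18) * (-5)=-1573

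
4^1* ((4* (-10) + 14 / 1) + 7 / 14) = -102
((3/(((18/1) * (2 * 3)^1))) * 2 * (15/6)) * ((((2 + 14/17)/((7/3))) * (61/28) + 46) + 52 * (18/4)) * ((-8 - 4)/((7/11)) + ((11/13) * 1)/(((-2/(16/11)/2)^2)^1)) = -5027735780/7504497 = -669.96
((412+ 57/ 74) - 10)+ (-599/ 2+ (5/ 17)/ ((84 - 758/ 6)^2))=1047693118/ 10145141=103.27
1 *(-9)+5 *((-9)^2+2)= 406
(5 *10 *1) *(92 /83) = 4600 /83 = 55.42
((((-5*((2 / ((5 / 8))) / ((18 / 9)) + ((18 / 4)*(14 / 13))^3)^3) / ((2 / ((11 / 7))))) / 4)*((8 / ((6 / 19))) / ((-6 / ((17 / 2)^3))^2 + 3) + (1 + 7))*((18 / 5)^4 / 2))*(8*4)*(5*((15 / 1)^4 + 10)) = -1455235102786519882257867714709719936 / 86145425820785524375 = -16892772760958304.33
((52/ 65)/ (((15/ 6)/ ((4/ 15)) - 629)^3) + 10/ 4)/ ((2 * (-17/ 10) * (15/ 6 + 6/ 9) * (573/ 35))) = -106577323413015/ 7514371225329649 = -0.01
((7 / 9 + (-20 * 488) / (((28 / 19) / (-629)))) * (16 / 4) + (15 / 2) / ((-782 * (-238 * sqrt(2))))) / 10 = 3 * sqrt(2) / 1488928 + 524888018 / 315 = 1666311.17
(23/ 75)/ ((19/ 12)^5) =1907712/ 61902475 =0.03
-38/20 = -19/10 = -1.90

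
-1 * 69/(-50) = 69/50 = 1.38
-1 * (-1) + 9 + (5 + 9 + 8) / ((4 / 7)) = 97 / 2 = 48.50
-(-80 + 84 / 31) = 2396 / 31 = 77.29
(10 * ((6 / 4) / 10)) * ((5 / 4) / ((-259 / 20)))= -75 / 518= -0.14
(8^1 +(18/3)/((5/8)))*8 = 704/5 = 140.80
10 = 10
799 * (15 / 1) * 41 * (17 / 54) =2784515 / 18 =154695.28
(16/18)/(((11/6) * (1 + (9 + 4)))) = 8/231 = 0.03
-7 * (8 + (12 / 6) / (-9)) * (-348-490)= 410620 / 9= 45624.44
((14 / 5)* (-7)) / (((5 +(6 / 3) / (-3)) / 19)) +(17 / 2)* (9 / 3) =-7857 / 130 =-60.44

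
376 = 376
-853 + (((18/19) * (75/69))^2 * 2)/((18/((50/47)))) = -7655013179/8975543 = -852.87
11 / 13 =0.85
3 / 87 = 1 / 29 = 0.03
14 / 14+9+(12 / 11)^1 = 122 / 11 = 11.09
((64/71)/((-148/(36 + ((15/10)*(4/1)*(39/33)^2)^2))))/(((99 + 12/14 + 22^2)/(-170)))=29612378880/157193813909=0.19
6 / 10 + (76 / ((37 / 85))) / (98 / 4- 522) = 9169 / 36815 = 0.25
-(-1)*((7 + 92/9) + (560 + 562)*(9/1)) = 91037/9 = 10115.22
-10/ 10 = -1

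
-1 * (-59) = 59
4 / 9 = 0.44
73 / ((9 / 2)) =16.22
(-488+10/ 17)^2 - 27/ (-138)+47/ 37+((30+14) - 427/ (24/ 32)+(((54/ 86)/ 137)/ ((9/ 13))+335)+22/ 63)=43334544616007135/ 182552157774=237381.72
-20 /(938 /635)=-6350 /469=-13.54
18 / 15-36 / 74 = 132 / 185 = 0.71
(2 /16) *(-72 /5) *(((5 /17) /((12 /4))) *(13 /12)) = -13 /68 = -0.19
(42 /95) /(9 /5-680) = -42 /64429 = -0.00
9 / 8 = 1.12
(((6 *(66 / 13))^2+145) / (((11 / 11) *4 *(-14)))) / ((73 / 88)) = -284933 / 12337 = -23.10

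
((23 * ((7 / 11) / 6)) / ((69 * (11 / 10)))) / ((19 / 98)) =3430 / 20691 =0.17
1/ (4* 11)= 1/ 44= 0.02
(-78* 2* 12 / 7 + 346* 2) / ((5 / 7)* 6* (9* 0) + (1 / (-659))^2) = 1290683132 / 7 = 184383304.57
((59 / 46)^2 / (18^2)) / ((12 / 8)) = 3481 / 1028376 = 0.00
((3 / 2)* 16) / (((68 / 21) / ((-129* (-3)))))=48762 / 17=2868.35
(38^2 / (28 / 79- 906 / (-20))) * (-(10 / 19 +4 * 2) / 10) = -972648 / 36067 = -26.97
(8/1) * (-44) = -352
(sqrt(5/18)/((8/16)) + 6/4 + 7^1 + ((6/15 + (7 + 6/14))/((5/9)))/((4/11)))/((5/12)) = 115.93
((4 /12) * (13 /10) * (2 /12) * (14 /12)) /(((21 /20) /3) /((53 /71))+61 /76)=91637 /1382832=0.07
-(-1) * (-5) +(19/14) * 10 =60/7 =8.57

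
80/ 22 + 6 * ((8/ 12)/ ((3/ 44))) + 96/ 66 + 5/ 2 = 4373/ 66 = 66.26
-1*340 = -340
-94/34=-47/17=-2.76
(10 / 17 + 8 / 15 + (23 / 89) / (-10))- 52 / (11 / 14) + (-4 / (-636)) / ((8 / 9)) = -1377716017 / 21169896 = -65.08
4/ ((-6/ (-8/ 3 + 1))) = 10/ 9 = 1.11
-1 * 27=-27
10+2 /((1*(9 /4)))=10.89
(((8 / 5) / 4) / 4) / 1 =1 / 10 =0.10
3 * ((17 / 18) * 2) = 17 / 3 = 5.67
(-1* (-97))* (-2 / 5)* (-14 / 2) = 271.60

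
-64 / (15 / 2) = -128 / 15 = -8.53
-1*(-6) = 6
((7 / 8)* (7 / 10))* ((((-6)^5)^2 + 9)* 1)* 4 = 592568613 / 4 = 148142153.25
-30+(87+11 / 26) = 1493 / 26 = 57.42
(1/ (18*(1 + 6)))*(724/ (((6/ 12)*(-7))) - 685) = -2081/ 294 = -7.08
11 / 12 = 0.92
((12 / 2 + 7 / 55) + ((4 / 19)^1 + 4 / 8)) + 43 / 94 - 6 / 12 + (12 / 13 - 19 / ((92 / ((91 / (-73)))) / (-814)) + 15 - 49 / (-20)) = -790696593123 / 4288132420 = -184.39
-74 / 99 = -0.75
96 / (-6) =-16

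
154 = 154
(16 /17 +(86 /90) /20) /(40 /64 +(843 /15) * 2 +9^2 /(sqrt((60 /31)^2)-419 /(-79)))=0.01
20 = 20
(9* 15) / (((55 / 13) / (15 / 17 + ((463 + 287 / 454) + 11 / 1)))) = 1288177371 / 84898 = 15173.24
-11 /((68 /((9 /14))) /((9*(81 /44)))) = -6561 /3808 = -1.72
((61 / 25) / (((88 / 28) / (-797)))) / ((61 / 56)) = -156212 / 275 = -568.04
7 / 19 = 0.37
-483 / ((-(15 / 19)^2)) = 58121 / 75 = 774.95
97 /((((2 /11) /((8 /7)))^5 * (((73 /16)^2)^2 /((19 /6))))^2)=1022599488017135998282296721408 /2050245137397090708910521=498769.38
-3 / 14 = -0.21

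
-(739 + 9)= -748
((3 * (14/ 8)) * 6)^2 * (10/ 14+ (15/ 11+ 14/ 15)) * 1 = 328671/ 110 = 2987.92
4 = 4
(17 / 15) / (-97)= -17 / 1455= -0.01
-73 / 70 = -1.04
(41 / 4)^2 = 105.06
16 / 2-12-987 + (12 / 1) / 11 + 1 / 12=-130657 / 132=-989.83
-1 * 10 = -10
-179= -179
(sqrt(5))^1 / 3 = sqrt(5) / 3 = 0.75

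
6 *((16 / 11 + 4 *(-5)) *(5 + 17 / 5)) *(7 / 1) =-359856 / 55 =-6542.84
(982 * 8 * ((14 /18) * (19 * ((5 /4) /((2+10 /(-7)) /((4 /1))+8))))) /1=481180 /27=17821.48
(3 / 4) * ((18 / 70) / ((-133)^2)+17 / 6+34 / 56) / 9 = 25560713 / 89152560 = 0.29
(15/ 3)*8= 40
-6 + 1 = -5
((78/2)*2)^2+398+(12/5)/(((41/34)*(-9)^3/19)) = 322898246/49815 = 6481.95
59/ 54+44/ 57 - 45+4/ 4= -43231/ 1026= -42.14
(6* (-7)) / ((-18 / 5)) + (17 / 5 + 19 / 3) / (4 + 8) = 12.48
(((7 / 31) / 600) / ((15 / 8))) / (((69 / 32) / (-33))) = -2464 / 802125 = -0.00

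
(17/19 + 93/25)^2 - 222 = -45283886/225625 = -200.70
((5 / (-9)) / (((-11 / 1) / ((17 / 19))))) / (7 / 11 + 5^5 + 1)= 85 / 5881203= 0.00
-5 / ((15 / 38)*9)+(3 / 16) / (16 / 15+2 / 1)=-26753 / 19872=-1.35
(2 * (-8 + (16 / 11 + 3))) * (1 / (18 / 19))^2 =-4693 / 594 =-7.90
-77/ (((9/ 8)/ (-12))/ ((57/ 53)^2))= 2668512/ 2809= 949.99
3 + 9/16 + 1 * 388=6265/16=391.56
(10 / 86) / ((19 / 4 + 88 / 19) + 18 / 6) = 380 / 40463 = 0.01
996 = 996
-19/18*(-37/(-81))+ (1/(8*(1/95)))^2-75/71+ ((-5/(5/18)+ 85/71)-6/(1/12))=167862479/3312576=50.67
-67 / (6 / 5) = -335 / 6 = -55.83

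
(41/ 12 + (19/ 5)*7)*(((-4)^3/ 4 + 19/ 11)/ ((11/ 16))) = -1131028/ 1815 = -623.16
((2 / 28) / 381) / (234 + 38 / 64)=16 / 20021169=0.00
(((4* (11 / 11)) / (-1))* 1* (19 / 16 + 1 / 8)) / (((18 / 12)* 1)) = -7 / 2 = -3.50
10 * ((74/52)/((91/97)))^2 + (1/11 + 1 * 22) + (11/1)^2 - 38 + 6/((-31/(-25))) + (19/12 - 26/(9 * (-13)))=2314939946719/17180126964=134.75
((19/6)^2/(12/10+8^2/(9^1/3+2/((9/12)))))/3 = 30685/114696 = 0.27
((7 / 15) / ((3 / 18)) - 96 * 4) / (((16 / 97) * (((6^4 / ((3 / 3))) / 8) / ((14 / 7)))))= -92441 / 3240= -28.53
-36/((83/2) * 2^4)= -0.05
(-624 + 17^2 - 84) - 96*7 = -1091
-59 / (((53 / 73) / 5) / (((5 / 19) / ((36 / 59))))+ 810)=-0.07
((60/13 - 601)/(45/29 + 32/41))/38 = -9218317/1369862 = -6.73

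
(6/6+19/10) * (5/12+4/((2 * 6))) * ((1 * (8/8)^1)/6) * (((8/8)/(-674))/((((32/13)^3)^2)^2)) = -0.00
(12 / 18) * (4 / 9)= 8 / 27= 0.30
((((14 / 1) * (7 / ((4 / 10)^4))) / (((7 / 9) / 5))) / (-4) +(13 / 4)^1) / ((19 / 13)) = -2558023 / 608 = -4207.27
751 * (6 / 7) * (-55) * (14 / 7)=-495660 / 7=-70808.57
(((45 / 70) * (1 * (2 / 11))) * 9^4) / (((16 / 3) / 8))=177147 / 154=1150.31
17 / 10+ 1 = 27 / 10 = 2.70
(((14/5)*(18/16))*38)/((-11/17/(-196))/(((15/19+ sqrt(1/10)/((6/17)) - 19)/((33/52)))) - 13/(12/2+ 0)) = -1883001526604827030584/34085662494244360385+ 1559333511097362*sqrt(10)/34085662494244360385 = -55.24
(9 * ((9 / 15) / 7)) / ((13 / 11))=297 / 455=0.65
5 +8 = 13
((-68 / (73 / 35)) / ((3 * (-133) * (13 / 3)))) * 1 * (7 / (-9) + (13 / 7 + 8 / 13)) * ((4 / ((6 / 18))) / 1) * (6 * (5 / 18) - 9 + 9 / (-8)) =-6842840 / 2109627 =-3.24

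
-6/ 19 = -0.32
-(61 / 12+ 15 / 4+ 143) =-911 / 6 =-151.83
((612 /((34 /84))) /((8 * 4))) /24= 63 /32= 1.97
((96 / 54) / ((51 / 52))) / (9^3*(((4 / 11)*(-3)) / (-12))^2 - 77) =-25168 / 985473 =-0.03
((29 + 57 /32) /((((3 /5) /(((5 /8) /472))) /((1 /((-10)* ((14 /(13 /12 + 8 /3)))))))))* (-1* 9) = 221625 /13533184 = 0.02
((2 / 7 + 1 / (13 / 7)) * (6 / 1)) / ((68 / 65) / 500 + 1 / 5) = 140625 / 5747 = 24.47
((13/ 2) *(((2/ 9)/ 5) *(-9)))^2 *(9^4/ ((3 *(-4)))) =-369603/ 100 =-3696.03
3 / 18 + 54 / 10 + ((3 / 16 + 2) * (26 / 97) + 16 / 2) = 164741 / 11640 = 14.15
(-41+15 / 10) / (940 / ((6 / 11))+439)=-237 / 12974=-0.02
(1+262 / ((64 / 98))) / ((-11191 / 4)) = -0.14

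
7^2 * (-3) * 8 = -1176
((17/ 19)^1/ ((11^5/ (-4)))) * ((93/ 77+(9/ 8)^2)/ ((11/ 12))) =-621639/ 10367174972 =-0.00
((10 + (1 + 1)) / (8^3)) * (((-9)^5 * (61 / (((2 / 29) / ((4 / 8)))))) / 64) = -313373043 / 32768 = -9563.39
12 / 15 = 4 / 5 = 0.80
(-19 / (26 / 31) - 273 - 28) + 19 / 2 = -4084 / 13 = -314.15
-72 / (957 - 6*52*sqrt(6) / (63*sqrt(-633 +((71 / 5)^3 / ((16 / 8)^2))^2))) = -99685425544462296 / 1324985447445811351 - 2016000*sqrt(767652203526) / 1324985447445811351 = -0.08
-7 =-7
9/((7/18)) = 162/7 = 23.14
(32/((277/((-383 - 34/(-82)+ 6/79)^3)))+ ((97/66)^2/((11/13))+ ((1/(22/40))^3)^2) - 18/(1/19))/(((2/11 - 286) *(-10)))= -3881398208228990110093540739/1715777929255107010201920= -2262.18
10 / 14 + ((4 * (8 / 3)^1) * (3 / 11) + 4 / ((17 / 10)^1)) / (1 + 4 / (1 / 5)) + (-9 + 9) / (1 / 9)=1263 / 1309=0.96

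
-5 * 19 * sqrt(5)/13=-95 * sqrt(5)/13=-16.34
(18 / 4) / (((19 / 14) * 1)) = 63 / 19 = 3.32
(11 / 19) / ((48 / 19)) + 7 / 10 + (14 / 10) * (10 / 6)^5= 368063 / 19440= 18.93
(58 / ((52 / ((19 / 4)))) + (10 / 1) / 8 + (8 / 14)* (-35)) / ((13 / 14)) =-9793 / 676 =-14.49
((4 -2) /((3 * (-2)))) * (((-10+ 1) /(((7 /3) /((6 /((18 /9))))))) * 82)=2214 /7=316.29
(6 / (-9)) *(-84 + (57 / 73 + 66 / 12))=11347 / 219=51.81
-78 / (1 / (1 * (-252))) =19656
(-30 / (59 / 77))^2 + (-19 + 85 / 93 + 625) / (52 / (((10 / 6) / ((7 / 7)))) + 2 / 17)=1337737569655 / 861777246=1552.30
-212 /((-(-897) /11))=-2332 /897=-2.60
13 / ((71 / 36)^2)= 3.34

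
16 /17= 0.94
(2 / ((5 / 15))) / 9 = 2 / 3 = 0.67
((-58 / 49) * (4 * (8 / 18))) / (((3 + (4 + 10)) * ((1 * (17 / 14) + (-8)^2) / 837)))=-1.59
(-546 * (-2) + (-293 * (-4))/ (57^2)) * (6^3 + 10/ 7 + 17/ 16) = 1206243565/ 5054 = 238671.07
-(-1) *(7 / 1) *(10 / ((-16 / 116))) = -1015 / 2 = -507.50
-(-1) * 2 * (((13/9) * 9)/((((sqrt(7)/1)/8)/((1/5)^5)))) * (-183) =-38064 * sqrt(7)/21875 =-4.60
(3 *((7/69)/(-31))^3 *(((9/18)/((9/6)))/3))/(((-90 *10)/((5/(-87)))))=-343/459775013860620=-0.00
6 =6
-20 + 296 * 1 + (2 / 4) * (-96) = 228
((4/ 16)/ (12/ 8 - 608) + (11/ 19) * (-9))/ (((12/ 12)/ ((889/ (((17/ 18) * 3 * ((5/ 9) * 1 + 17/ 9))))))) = -339138387/ 507034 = -668.87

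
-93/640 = -0.15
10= 10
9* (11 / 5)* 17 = 1683 / 5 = 336.60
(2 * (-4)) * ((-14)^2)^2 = -307328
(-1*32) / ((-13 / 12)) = 384 / 13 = 29.54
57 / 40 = 1.42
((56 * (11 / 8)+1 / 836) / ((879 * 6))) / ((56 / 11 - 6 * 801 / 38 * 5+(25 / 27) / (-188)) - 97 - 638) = -9076593 / 846901053626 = -0.00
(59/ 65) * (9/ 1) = 531/ 65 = 8.17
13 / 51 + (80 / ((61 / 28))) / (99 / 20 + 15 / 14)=5554033 / 874191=6.35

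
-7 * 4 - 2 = -30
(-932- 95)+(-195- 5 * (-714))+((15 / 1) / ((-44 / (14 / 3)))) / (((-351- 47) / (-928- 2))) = 10263269 / 4378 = 2344.28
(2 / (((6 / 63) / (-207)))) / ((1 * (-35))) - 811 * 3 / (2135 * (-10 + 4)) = 106229 / 854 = 124.39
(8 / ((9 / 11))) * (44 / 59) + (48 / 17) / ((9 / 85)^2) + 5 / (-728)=300522083 / 1159704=259.14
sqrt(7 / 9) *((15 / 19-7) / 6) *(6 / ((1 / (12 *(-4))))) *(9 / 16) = 147.88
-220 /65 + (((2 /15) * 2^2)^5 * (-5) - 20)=-46595984 /1974375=-23.60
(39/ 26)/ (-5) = -3/ 10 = -0.30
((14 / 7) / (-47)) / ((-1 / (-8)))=-16 / 47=-0.34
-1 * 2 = -2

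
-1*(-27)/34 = 27/34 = 0.79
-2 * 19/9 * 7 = -266/9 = -29.56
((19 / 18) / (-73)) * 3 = -19 / 438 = -0.04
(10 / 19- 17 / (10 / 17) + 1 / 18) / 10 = -12106 / 4275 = -2.83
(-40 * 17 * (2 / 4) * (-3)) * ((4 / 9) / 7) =1360 / 21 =64.76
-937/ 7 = -133.86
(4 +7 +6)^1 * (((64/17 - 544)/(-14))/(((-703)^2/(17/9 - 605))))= -3560768/4447881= -0.80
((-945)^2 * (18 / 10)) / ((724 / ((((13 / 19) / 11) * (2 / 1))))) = 20896785 / 75658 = 276.20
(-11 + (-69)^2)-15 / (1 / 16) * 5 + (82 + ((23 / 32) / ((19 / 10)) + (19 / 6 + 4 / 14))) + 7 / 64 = 92847365 / 25536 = 3635.94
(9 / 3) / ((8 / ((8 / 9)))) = 0.33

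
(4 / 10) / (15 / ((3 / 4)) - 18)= 0.20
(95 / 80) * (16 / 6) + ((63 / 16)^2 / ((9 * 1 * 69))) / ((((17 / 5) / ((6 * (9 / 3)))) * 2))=970757 / 300288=3.23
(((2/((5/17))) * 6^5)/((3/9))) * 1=793152/5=158630.40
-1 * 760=-760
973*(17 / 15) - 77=15386 / 15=1025.73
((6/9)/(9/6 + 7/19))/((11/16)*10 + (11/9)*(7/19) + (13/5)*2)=173280/6082783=0.03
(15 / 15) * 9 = 9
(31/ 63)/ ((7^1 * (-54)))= -31/ 23814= -0.00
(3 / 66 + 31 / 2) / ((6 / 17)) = 969 / 22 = 44.05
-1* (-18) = 18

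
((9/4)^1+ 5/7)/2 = 83/56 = 1.48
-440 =-440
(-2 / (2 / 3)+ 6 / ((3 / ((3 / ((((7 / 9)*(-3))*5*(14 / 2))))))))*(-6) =4518 / 245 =18.44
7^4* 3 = 7203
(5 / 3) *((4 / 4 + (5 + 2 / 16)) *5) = 1225 / 24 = 51.04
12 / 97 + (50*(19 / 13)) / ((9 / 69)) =2119918 / 3783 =560.38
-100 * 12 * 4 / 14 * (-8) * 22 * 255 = 107712000 / 7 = 15387428.57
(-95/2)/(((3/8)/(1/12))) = -95/9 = -10.56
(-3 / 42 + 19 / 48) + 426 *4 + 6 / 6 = 572989 / 336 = 1705.32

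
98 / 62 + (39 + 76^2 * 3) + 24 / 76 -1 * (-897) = 10758613 / 589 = 18265.90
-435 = -435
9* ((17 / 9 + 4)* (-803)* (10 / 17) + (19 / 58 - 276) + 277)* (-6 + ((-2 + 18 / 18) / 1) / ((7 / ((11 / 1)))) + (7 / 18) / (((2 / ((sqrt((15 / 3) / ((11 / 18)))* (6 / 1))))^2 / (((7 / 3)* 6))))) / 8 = -67932196363 / 55216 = -1230299.12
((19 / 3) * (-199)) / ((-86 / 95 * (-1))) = -1392.23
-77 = -77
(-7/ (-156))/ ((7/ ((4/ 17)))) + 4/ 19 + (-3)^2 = 116044/ 12597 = 9.21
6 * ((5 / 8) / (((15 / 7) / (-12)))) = -21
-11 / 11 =-1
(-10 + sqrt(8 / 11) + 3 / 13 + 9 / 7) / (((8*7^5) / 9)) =-1737 / 3058874 + 9*sqrt(22) / 739508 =-0.00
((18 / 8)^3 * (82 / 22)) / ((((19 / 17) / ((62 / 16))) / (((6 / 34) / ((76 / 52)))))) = 36135801 / 2033152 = 17.77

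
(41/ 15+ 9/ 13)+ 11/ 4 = 4817/ 780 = 6.18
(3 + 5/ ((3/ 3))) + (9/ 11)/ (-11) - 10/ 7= 6.50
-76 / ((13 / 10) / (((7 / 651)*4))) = -3040 / 1209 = -2.51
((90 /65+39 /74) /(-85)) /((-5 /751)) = 1381089 /408850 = 3.38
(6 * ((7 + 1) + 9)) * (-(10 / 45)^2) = -136 / 27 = -5.04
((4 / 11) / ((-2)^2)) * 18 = 18 / 11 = 1.64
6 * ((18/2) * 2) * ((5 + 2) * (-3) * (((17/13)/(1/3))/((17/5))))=-34020/13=-2616.92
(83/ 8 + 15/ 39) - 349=-35177/ 104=-338.24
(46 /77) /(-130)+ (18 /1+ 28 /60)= 277208 /15015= 18.46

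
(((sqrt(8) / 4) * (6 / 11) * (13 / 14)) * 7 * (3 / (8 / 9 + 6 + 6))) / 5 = 1053 * sqrt(2) / 12760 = 0.12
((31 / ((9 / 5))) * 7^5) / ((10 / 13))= 6773221 / 18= 376290.06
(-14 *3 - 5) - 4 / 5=-47.80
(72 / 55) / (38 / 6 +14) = 216 / 3355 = 0.06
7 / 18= 0.39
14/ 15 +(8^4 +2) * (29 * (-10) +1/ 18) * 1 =-5940957/ 5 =-1188191.40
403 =403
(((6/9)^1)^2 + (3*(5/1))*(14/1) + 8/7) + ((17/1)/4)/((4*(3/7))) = 215779/1008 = 214.07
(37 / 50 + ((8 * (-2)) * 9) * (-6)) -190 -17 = 32887 / 50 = 657.74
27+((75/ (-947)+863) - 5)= 838020/ 947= 884.92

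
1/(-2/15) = -15/2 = -7.50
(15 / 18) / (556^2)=0.00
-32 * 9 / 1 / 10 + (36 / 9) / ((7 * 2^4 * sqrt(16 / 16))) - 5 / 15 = -12221 / 420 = -29.10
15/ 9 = 5/ 3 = 1.67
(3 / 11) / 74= 3 / 814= 0.00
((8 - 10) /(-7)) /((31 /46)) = 92 /217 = 0.42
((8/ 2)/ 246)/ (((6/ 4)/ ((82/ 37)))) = 0.02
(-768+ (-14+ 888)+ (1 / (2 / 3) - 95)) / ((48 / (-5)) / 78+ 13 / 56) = 45500 / 397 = 114.61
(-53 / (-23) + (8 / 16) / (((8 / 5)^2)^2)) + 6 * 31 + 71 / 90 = 1603915483 / 8478720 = 189.17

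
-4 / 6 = -2 / 3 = -0.67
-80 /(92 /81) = -1620 /23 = -70.43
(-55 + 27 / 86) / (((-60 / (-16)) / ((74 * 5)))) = -5395.69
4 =4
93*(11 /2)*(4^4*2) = 261888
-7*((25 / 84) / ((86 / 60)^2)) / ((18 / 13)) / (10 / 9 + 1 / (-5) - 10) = 0.08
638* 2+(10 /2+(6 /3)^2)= 1285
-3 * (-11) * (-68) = -2244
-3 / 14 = -0.21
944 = 944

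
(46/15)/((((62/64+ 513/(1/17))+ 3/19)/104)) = 2908672/79545795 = 0.04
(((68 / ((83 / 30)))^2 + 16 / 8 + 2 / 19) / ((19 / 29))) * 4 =9204131360 / 2486929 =3701.00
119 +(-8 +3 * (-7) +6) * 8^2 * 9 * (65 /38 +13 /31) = -28097.67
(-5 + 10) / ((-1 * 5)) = -1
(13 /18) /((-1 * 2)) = -13 /36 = -0.36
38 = 38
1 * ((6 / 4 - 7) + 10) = 9 / 2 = 4.50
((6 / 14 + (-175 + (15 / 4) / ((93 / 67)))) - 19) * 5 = -828375 / 868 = -954.35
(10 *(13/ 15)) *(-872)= -22672/ 3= -7557.33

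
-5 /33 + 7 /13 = 166 /429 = 0.39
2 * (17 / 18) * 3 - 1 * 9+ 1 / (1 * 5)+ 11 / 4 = -23 / 60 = -0.38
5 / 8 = 0.62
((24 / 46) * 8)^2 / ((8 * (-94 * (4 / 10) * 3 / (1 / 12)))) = -40 / 24863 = -0.00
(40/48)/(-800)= -1/960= -0.00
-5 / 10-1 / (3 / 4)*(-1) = 5 / 6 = 0.83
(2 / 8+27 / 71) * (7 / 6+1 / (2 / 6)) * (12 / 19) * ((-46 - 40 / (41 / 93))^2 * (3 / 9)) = 70318440550 / 6803007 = 10336.38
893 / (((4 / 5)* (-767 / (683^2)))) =-2082873385 / 3068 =-678902.67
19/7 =2.71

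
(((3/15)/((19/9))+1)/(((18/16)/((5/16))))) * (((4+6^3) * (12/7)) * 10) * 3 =457600/133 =3440.60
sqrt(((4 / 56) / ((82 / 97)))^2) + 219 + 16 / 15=3791003 / 17220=220.15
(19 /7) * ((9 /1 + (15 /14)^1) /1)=2679 /98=27.34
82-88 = -6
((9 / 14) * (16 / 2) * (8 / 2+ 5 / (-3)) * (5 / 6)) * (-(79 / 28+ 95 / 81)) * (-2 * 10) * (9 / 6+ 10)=5208925 / 567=9186.82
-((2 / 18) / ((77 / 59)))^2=-3481 / 480249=-0.01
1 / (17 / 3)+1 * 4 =71 / 17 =4.18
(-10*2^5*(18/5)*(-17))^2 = 383533056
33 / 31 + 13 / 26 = 97 / 62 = 1.56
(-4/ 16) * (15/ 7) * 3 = -45/ 28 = -1.61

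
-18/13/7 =-18/91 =-0.20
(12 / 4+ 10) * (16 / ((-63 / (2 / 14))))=-208 / 441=-0.47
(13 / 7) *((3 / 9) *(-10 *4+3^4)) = 533 / 21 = 25.38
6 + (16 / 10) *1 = 38 / 5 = 7.60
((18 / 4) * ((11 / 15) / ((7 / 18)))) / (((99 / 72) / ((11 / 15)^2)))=2904 / 875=3.32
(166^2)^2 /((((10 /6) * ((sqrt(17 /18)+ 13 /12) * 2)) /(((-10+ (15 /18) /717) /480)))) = -5307691162319 /236610+ 408283935563 * sqrt(34) /118305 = -2308960.68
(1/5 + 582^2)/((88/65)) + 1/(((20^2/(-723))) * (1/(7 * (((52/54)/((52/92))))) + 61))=2706585985123/10817950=250193.98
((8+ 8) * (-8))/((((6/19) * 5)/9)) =-3648/5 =-729.60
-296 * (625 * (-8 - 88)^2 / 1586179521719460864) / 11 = -5000 / 51168281774687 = -0.00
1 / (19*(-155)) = -0.00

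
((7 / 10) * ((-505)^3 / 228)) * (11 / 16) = -1983329425 / 7296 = -271837.91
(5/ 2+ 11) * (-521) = -14067/ 2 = -7033.50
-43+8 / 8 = -42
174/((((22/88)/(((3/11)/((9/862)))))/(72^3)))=74643628032/11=6785784366.55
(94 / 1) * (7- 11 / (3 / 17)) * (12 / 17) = -62416 / 17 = -3671.53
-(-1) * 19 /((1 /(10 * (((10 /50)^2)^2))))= 38 /125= 0.30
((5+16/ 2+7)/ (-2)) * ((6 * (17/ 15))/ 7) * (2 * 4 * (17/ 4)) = -2312/ 7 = -330.29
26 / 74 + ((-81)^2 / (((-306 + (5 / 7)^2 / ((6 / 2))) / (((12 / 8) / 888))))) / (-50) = 468517267 / 1330727200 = 0.35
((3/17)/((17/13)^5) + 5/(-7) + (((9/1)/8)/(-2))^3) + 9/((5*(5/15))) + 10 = 50361701689141/3460361891840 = 14.55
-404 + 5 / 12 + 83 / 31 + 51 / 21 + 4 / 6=-397.81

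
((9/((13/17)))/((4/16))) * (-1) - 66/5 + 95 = 2257/65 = 34.72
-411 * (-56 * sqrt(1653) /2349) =7672 * sqrt(1653) /783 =398.37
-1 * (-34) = 34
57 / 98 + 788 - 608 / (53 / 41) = 1652949 / 5194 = 318.24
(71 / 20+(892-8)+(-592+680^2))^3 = 792457454334130097031 / 8000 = 99057181791766262.13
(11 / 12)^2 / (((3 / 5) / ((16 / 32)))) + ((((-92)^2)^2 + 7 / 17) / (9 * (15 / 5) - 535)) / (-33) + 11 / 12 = 87719676161 / 20519136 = 4275.02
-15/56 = -0.27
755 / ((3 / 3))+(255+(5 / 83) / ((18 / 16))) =754510 / 747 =1010.05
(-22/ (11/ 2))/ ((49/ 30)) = -120/ 49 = -2.45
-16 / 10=-8 / 5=-1.60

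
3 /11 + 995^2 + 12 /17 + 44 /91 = 16847280306 /17017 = 990026.46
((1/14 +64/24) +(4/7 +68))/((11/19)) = 56905/462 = 123.17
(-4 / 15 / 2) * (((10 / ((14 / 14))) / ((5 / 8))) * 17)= -544 / 15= -36.27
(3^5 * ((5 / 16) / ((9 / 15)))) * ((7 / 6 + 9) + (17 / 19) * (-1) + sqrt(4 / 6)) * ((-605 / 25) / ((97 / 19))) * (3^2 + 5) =-120862665 / 1552 - 2172555 * sqrt(6) / 776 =-84733.23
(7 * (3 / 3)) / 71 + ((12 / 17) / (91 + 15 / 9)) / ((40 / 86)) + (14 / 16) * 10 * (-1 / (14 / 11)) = -45366027 / 6710920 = -6.76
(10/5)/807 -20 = -16138/807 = -20.00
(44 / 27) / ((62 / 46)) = 1012 / 837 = 1.21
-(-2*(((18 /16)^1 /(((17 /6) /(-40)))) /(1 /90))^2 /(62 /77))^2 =-2067314471352900000000 /80263681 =-25756537023923.68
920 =920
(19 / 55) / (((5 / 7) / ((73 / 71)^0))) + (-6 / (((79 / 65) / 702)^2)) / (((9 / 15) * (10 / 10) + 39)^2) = -24089213167 / 18879025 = -1275.98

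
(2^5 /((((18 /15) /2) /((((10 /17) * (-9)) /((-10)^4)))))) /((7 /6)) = -0.02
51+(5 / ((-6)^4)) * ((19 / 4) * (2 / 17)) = 2247359 / 44064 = 51.00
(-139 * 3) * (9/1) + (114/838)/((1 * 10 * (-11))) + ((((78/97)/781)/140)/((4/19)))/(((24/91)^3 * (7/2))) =-10978876549760737/2925359585280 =-3753.00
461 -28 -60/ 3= 413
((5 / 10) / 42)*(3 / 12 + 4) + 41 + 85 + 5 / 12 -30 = 32413 / 336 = 96.47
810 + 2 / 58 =23491 / 29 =810.03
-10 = -10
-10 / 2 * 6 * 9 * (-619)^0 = -270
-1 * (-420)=420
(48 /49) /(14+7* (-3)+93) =24 /2107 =0.01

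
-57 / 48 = -19 / 16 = -1.19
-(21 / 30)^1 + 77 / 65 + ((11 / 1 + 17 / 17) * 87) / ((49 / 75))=10182087 / 6370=1598.44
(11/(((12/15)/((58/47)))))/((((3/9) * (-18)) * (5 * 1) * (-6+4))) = 319/1128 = 0.28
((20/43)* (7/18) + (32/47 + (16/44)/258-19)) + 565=109415830/200079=546.86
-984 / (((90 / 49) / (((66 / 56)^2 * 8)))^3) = -217902.00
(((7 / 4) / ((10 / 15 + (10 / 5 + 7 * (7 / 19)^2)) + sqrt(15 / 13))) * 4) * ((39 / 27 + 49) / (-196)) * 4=-4172823187 / 1909574331 + 29582867 * sqrt(195) / 636524777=-1.54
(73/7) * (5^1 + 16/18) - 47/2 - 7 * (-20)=22417/126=177.91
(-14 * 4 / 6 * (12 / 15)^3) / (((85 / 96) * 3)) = -57344 / 31875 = -1.80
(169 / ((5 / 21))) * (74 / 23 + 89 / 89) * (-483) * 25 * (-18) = 650638170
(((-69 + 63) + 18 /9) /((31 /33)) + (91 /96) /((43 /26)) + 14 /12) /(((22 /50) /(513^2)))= -353363595525 /234608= -1506187.32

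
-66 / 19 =-3.47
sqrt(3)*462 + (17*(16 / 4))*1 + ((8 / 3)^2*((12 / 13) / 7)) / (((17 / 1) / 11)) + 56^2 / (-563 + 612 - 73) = -288020 / 4641 + 462*sqrt(3) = 738.15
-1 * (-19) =19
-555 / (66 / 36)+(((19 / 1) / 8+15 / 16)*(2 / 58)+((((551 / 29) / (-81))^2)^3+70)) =-335316204071645993 / 1441520354199024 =-232.61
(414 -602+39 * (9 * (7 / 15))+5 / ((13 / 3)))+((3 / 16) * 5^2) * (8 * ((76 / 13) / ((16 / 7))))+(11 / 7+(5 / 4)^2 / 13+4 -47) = 17673 / 560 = 31.56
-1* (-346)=346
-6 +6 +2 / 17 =2 / 17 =0.12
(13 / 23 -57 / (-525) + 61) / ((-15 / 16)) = -3971792 / 60375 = -65.79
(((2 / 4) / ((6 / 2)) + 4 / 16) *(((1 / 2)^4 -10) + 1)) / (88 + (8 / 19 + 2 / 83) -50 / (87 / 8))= -32699095 / 736242304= -0.04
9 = 9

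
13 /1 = 13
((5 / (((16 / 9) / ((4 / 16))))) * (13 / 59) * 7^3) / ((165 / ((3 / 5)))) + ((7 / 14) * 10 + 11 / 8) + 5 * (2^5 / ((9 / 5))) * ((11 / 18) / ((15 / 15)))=1024283371 / 16822080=60.89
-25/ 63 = -0.40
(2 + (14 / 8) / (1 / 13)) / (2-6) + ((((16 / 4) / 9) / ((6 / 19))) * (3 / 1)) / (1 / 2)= 325 / 144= 2.26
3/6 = 0.50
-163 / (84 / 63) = -489 / 4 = -122.25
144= 144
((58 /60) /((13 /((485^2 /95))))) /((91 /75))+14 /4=3489432 /22477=155.24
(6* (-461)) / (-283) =2766 / 283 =9.77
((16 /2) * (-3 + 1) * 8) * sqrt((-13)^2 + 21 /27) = -256 * sqrt(382) /3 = -1667.82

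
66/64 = 33/32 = 1.03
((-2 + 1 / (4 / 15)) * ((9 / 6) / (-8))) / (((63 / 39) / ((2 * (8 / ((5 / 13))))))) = -169 / 20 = -8.45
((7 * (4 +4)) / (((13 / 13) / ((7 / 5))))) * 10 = 784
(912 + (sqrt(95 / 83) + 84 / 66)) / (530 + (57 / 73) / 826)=1.73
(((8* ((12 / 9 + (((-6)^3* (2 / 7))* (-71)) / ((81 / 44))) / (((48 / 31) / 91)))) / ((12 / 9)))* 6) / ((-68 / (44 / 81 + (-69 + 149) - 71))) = -3894922057 / 5508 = -707139.08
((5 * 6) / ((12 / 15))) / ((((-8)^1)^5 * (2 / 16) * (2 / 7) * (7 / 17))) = -0.08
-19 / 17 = -1.12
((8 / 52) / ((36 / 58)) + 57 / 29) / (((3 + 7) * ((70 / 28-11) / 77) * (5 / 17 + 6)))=-115654 / 363051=-0.32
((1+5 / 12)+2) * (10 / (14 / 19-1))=-779 / 6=-129.83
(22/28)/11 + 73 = 1023/14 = 73.07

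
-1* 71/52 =-71/52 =-1.37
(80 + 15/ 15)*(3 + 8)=891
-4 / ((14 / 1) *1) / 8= -1 / 28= -0.04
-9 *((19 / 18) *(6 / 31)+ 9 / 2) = -2625 / 62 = -42.34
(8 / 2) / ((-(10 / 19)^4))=-130321 / 2500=-52.13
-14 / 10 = -1.40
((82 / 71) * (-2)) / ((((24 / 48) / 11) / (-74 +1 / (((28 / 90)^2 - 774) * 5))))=209209521004 / 55633967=3760.46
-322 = -322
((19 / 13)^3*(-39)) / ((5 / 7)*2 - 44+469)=-48013 / 168155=-0.29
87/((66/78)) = 1131/11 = 102.82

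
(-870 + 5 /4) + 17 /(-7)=-24393 /28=-871.18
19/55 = 0.35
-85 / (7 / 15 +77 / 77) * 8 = -5100 / 11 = -463.64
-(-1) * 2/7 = 2/7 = 0.29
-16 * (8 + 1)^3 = -11664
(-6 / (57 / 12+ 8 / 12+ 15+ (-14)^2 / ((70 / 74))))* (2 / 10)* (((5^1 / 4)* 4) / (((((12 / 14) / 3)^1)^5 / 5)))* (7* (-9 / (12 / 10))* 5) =283618125 / 15608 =18171.33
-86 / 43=-2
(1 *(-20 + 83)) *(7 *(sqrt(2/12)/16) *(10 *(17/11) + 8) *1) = 18963 *sqrt(6)/176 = 263.92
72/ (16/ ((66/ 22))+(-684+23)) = -216/ 1967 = -0.11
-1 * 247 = -247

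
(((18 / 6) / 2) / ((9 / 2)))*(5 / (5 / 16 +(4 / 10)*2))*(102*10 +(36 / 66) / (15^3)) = 201960032 / 132165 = 1528.09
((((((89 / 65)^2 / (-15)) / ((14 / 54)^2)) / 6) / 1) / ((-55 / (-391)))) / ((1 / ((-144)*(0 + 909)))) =16418677378968 / 56931875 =288391.65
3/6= 1/2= 0.50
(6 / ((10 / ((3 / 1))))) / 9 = 0.20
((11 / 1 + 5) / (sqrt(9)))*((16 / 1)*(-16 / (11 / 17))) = -69632 / 33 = -2110.06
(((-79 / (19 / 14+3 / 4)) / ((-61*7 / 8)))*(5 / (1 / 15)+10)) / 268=53720 / 241133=0.22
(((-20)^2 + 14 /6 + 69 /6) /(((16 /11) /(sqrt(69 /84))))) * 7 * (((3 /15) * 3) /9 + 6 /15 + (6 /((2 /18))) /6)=1939223 * sqrt(161) /1440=17087.49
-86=-86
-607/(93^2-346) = -607/8303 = -0.07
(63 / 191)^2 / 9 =441 / 36481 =0.01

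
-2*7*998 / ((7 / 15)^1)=-29940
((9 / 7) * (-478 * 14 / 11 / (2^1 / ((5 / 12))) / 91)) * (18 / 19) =-32265 / 19019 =-1.70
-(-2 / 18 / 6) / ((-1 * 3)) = -1 / 162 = -0.01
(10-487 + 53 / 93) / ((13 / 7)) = -310156 / 1209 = -256.54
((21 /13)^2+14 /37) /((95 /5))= 0.16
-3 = -3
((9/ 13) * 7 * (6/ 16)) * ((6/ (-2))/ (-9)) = 63/ 104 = 0.61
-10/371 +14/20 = 2497/3710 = 0.67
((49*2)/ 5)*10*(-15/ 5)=-588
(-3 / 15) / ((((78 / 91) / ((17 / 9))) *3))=-119 / 810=-0.15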